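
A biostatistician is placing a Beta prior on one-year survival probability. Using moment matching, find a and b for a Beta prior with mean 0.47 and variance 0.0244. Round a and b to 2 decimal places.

By moment matching, a+b = μ(1−μ)/σ² − 1 = (0.47·0.53)/0.0244 − 1 = 10.2090 − 1 = 9.2090.
Since a/(a+b) = μ, a = 0.47·9.2090 = 4.33 and b = 0.53·9.2090 = 4.88.

a = 4.33, b = 4.88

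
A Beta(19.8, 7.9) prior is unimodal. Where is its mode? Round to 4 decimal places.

0.7315

The density x^(α−1)(1−x)^(β−1) is maximised at (α−1)/(α+β−2) = 18.8/25.7 = 0.7315.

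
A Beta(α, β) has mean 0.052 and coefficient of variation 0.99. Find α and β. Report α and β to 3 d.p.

α = 0.915, β = 16.686

σ = CV·μ = 0.99×0.052 = 0.05148, so σ² = 0.002650.
s+1 = μ(1−μ)/σ² = 0.049296/0.002650 = 18.6009, so s = α+β = 17.6009.
α = μs = 0.915, β = (1−μ)s = 16.686.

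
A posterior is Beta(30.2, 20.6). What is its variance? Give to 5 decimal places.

0.00465

α+β = 50.8 and αβ = 622.12, so Var = αβ/[(α+β)²(α+β+1)] = 622.12/133677.152 = 0.00465.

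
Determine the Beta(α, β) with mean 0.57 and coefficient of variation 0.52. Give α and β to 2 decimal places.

α = 1.02, β = 0.77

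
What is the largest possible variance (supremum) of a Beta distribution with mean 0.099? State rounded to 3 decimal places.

0.089

Var = μ(1−μ)/(α+β+1), which approaches μ(1−μ) as α+β → 0.
So the supremum is μ(1−μ) = 0.099×0.901 = 0.089.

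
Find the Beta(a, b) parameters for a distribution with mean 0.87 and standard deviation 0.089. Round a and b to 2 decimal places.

Variance = 0.089² = 0.007921. The moment-matching identity a+b = μ(1−μ)/Var − 1 gives
a+b = 0.1131/0.007921 − 1 = 13.2785, so a = μ·13.2785 = 11.55 and b = (1−μ)·13.2785 = 1.73.

a = 11.55, b = 1.73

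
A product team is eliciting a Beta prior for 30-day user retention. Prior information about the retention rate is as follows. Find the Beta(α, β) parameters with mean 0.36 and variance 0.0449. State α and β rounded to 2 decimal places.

α = 1.49, β = 2.64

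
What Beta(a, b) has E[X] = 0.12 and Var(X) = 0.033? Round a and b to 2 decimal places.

a = 0.26, b = 1.94

Write ν = a+b; then a = μν and Var = μ(1−μ)/(ν+1).
ν = μ(1−μ)/Var − 1 = 0.1056/0.033 − 1 = 2.2000.
a = 0.12·2.2000 = 0.26, b = 0.88·2.2000 = 1.94.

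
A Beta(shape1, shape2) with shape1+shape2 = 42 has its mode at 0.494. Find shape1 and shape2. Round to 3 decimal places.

shape1 = 20.760, shape2 = 21.240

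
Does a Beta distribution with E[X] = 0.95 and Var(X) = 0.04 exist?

For any Beta, Var(X) < E[X]·(1−E[X]).
Here μ(1−μ) = 0.95×0.05 = 0.0475, and 0.04 < 0.0475.

Yes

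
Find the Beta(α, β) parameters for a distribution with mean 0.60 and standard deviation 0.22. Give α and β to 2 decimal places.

α = 2.38, β = 1.58

Variance = 0.22² = 0.0484. The moment-matching identity α+β = μ(1−μ)/Var − 1 gives
α+β = 0.2400/0.0484 − 1 = 3.9587, so α = μ·3.9587 = 2.38 and β = (1−μ)·3.9587 = 1.58.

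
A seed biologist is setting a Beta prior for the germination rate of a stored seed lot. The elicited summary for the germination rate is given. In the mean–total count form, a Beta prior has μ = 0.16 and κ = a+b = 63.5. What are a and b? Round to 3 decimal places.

a = 10.160, b = 53.340

Split κ in proportion μ : (1−μ): a = 0.16·63.5 = 10.160, b = 63.5 − 10.160 = 53.340.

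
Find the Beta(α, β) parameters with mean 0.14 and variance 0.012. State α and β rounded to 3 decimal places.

Write ν = α+β; then α = μν and Var = μ(1−μ)/(ν+1).
ν = μ(1−μ)/Var − 1 = 0.1204/0.012 − 1 = 9.0333.
α = 0.14·9.0333 = 1.265, β = 0.86·9.0333 = 7.769.

α = 1.265, β = 7.769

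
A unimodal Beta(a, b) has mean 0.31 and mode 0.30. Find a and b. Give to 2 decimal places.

With s = a+b: μ = a/s and mode = (a−1)/(s−2). Eliminating a = μs,
μs − 1 = m(s−2) ⇒ s(μ−m) = 1−2m ⇒ s = 0.40/0.01 = 40.0000.
So a = μs = 12.40, b = (1−μ)s = 27.60.

a = 12.40, b = 27.60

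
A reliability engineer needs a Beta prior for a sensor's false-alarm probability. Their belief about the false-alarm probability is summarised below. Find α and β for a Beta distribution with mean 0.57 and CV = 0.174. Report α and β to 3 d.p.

α = 13.633, β = 10.284

σ = CV·μ = 0.174×0.57 = 0.09918, so σ² = 0.009837.
s+1 = μ(1−μ)/σ² = 0.2451/0.009837 = 24.9170, so s = α+β = 23.9170.
α = μs = 13.633, β = (1−μ)s = 10.284.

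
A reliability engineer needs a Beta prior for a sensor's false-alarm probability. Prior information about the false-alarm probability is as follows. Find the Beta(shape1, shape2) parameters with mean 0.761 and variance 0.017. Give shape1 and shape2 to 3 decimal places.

shape1 = 7.381, shape2 = 2.318

Write ν = shape1+shape2; then shape1 = μν and Var = μ(1−μ)/(ν+1).
ν = μ(1−μ)/Var − 1 = 0.181879/0.017 − 1 = 9.6988.
shape1 = 0.761·9.6988 = 7.381, shape2 = 0.239·9.6988 = 2.318.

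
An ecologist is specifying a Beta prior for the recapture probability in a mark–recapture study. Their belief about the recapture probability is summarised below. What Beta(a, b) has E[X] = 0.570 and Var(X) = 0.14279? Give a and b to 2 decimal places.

By moment matching, a+b = μ(1−μ)/σ² − 1 = (0.570·0.430)/0.14279 − 1 = 1.7165 − 1 = 0.7165.
Since a/(a+b) = μ, a = 0.570·0.7165 = 0.41 and b = 0.430·0.7165 = 0.31.

a = 0.41, b = 0.31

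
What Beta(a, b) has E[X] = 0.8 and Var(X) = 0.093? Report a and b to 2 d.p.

Write ν = a+b; then a = μν and Var = μ(1−μ)/(ν+1).
ν = μ(1−μ)/Var − 1 = 0.16/0.093 − 1 = 0.7204.
a = 0.8·0.7204 = 0.58, b = 0.2·0.7204 = 0.14.

a = 0.58, b = 0.14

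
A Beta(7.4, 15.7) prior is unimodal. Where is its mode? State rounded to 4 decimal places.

0.3033

The density x^(α−1)(1−x)^(β−1) is maximised at (α−1)/(α+β−2) = 6.4/21.1 = 0.3033.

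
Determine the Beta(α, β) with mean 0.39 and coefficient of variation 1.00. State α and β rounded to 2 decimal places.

α = 0.22, β = 0.34

Var = (CV·μ)² = (1.00×0.39)² = 0.152100.
α+β = μ(1−μ)/Var − 1 = 0.2379/0.152100 − 1 = 0.5641.
Thus α = 0.39·0.5641 = 0.22 and β = 0.61·0.5641 = 0.34.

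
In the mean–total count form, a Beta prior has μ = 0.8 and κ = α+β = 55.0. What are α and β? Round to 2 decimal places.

α = 44.00, β = 11.00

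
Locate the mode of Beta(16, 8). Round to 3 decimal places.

0.682

With α,β > 1, mode = (α−1)/(α+β−2) = 15/22 = 0.682.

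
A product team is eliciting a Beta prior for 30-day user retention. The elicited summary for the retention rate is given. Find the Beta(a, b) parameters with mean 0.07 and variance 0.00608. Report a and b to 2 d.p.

By moment matching, a+b = μ(1−μ)/σ² − 1 = (0.07·0.93)/0.00608 − 1 = 10.7072 − 1 = 9.7072.
Since a/(a+b) = μ, a = 0.07·9.7072 = 0.68 and b = 0.93·9.7072 = 9.03.

a = 0.68, b = 9.03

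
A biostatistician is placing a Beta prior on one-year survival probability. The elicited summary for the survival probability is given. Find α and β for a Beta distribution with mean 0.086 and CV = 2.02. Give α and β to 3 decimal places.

Var = (CV·μ)² = (2.02×0.086)² = 0.030179.
α+β = μ(1−μ)/Var − 1 = 0.078604/0.030179 − 1 = 1.6046.
Thus α = 0.086·1.6046 = 0.138 and β = 0.914·1.6046 = 1.467.

α = 0.138, β = 1.467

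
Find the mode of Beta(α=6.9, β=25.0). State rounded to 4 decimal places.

With α,β > 1, mode = (α−1)/(α+β−2) = 5.9/29.9 = 0.1973.

0.1973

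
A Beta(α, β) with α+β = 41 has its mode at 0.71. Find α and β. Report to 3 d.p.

α = 28.690, β = 12.310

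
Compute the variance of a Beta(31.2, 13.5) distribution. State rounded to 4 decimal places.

0.0046

Var = αβ/[(α+β)²(α+β+1)] = (31.2×13.5)/(44.7²×45.7) = 421.20/91312.713 = 0.0046.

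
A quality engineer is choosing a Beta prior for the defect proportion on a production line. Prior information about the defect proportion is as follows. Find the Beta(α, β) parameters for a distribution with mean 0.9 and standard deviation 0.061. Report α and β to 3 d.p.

σ² = 0.061² = 0.003721.
With s = α+β, Var = μ(1−μ)/(s+1), so s+1 = (0.9×0.1)/0.003721 = 24.1870 and s = 23.1870.
α = μs = 20.868, β = (1−μ)s = 2.319.

α = 20.868, β = 2.319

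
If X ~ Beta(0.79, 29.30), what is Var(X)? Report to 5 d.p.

0.00082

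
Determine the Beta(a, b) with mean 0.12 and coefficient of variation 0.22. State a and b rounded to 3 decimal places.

a = 18.062, b = 132.453

Var = (CV·μ)² = (0.22×0.12)² = 0.000697.
a+b = μ(1−μ)/Var − 1 = 0.1056/0.000697 − 1 = 150.5152.
Thus a = 0.12·150.5152 = 18.062 and b = 0.88·150.5152 = 132.453.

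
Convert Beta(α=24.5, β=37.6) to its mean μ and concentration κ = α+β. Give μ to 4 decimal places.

μ = 0.3945, κ = 62.1

κ = α+β = 24.5+37.6 = 62.1; μ = α/κ = 24.5/62.1 = 0.3945.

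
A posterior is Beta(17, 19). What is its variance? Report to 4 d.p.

0.0067

α+β = 36 and αβ = 323, so Var = αβ/[(α+β)²(α+β+1)] = 323/47952 = 0.0067.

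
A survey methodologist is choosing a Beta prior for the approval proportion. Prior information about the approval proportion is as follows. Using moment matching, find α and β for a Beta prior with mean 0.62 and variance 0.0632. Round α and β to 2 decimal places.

Write ν = α+β; then α = μν and Var = μ(1−μ)/(ν+1).
ν = μ(1−μ)/Var − 1 = 0.2356/0.0632 − 1 = 2.7278.
α = 0.62·2.7278 = 1.69, β = 0.38·2.7278 = 1.04.

α = 1.69, β = 1.04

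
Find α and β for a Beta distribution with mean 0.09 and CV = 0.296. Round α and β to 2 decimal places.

α = 10.30, β = 104.11

Var = (CV·μ)² = (0.296×0.09)² = 0.000710.
α+β = μ(1−μ)/Var − 1 = 0.0819/0.000710 − 1 = 114.4026.
Thus α = 0.09·114.4026 = 10.30 and β = 0.91·114.4026 = 104.11.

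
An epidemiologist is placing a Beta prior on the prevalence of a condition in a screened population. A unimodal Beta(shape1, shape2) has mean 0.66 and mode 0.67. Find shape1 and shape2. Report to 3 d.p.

Let s = shape1+shape2. Mean gives shape1 = μs = 0.66s; mode gives (shape1−1)/(s−2) = 0.67.
Substituting: 0.66s − 1 = 0.67(s−2) = 0.67s − 1.34, so -0.01s = -0.34 and s = 34.0000.
Then shape1 = 0.66×34.0000 = 22.440 and shape2 = s−shape1 = 11.560.

shape1 = 22.440, shape2 = 11.560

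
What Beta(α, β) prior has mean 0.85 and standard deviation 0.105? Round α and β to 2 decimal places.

σ² = 0.105² = 0.011025.
With s = α+β, Var = μ(1−μ)/(s+1), so s+1 = (0.85×0.15)/0.011025 = 11.5646 and s = 10.5646.
α = μs = 8.98, β = (1−μ)s = 1.58.

α = 8.98, β = 1.58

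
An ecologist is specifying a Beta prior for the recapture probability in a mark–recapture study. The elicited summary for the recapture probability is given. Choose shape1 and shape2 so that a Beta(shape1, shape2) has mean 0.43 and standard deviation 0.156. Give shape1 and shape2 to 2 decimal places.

shape1 = 3.90, shape2 = 5.17

Variance = 0.156² = 0.024336. The moment-matching identity shape1+shape2 = μ(1−μ)/Var − 1 gives
shape1+shape2 = 0.2451/0.024336 − 1 = 9.0715, so shape1 = μ·9.0715 = 3.90 and shape2 = (1−μ)·9.0715 = 5.17.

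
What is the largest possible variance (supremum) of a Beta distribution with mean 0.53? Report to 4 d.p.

0.2491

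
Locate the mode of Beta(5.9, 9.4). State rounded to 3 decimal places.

0.368

With α,β > 1, mode = (α−1)/(α+β−2) = 4.9/13.3 = 0.368.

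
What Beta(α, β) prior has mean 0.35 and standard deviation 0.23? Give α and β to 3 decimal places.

σ² = 0.23² = 0.0529.
With s = α+β, Var = μ(1−μ)/(s+1), so s+1 = (0.35×0.65)/0.0529 = 4.3006 and s = 3.3006.
α = μs = 1.155, β = (1−μ)s = 2.145.

α = 1.155, β = 2.145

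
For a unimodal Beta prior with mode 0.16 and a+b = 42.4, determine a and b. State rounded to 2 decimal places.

Mode = (a−1)/(κ−2) with κ = a+b, so a−1 = 0.16·40.4 = 6.46.
a = 7.46; b = κ − a = 34.94.

a = 7.46, b = 34.94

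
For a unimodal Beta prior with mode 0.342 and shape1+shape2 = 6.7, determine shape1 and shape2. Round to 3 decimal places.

Since the density peak of Beta(shape1,shape2) is at (shape1−1)/(shape1+shape2−2),
shape1 = 1 + 0.342(6.7−2) = 2.607 and shape2 = 6.7 − 2.607 = 4.093.

shape1 = 2.607, shape2 = 4.093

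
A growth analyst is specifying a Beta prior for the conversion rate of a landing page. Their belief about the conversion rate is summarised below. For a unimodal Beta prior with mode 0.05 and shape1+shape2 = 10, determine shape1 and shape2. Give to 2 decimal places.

shape1 = 1.40, shape2 = 8.60

Since the density peak of Beta(shape1,shape2) is at (shape1−1)/(shape1+shape2−2),
shape1 = 1 + 0.05(10−2) = 1.40 and shape2 = 10 − 1.40 = 8.60.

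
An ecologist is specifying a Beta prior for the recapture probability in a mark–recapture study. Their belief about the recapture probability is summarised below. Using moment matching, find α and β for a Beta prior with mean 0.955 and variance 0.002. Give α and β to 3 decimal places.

α = 19.566, β = 0.922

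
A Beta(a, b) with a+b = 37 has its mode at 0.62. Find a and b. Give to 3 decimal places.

Mode = (a−1)/(κ−2) with κ = a+b, so a−1 = 0.62·35 = 21.700.
a = 22.700; b = κ − a = 14.300.

a = 22.700, b = 14.300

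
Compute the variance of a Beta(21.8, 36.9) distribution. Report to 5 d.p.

0.00391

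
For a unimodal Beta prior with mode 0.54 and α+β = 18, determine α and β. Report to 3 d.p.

α = 9.640, β = 8.360

Mode = (α−1)/(κ−2) with κ = α+β, so α−1 = 0.54·16 = 8.640.
α = 9.640; β = κ − α = 8.360.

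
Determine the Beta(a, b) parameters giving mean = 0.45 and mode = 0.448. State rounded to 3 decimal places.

Let s = a+b. Mean gives a = μs = 0.45s; mode gives (a−1)/(s−2) = 0.448.
Substituting: 0.45s − 1 = 0.448(s−2) = 0.448s − 0.896, so 0.002s = 0.104 and s = 52.0000.
Then a = 0.45×52.0000 = 23.400 and b = s−a = 28.600.

a = 23.400, b = 28.600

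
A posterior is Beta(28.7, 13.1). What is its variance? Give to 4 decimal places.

μ = 28.7/41.8 = 0.686603; Var = μ(1−μ)/(α+β+1) = 0.2151794/42.8 = 0.0050.

0.0050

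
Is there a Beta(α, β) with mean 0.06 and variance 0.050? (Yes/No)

Yes

For any Beta, Var(X) < E[X]·(1−E[X]).
Here μ(1−μ) = 0.06×0.94 = 0.0564, and 0.050 < 0.0564.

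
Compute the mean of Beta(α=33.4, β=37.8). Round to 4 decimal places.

The Beta mean is α/(α+β) = 33.4/(33.4+37.8) = 0.4691.

0.4691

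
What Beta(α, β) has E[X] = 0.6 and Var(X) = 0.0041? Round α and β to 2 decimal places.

α = 34.52, β = 23.01

By moment matching, α+β = μ(1−μ)/σ² − 1 = (0.6·0.4)/0.0041 − 1 = 58.5366 − 1 = 57.5366.
Since α/(α+β) = μ, α = 0.6·57.5366 = 34.52 and β = 0.4·57.5366 = 23.01.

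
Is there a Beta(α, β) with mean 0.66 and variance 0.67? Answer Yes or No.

No

For any Beta, Var(X) < E[X]·(1−E[X]).
Here μ(1−μ) = 0.66×0.34 = 0.2244, and 0.67 ≥ 0.2244.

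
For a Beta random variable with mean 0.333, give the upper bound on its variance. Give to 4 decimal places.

Var = μ(1−μ)/(α+β+1), which approaches μ(1−μ) as α+β → 0.
So the supremum is μ(1−μ) = 0.333×0.667 = 0.2221.

0.2221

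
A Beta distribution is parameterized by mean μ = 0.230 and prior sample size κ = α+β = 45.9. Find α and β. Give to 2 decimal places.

α = μκ = 0.230×45.9 = 10.56 and β = (1−μ)κ = 0.770×45.9 = 35.34.

α = 10.56, β = 35.34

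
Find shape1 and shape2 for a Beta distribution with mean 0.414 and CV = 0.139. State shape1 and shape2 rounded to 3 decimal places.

Var = (CV·μ)² = (0.139×0.414)² = 0.003312.
shape1+shape2 = μ(1−μ)/Var − 1 = 0.242604/0.003312 − 1 = 72.2601.
Thus shape1 = 0.414·72.2601 = 29.916 and shape2 = 0.586·72.2601 = 42.344.

shape1 = 29.916, shape2 = 42.344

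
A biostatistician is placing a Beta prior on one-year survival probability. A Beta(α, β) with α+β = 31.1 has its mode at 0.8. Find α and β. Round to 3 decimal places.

α = 24.280, β = 6.820

For α,β>1 the mode is (α−1)/(α+β−2), so α = mode·(κ−2)+1 = 0.8×29.1+1 = 24.280.
And β = (1−mode)·(κ−2)+1 = 0.2×29.1+1 = 6.820.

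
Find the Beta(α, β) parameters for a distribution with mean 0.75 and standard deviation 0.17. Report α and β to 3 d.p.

First σ² = 0.0289. Setting α = μn, β = (1−μ)n with n = α+β,
μ(1−μ)/(n+1) = 0.0289 ⇒ n+1 = 0.1875/0.0289 = 6.4879 ⇒ n = 5.4879.
Hence α = 0.75×5.4879 = 4.116, β = 0.25×5.4879 = 1.372.

α = 4.116, β = 1.372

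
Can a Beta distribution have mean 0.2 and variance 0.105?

Yes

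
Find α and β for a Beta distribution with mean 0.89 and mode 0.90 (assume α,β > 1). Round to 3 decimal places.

α = 71.200, β = 8.800

With s = α+β: μ = α/s and mode = (α−1)/(s−2). Eliminating α = μs,
μs − 1 = m(s−2) ⇒ s(μ−m) = 1−2m ⇒ s = -0.80/-0.01 = 80.0000.
So α = μs = 71.200, β = (1−μ)s = 8.800.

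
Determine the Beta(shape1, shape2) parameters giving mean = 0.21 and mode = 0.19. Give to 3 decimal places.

Let s = shape1+shape2. Mean gives shape1 = μs = 0.21s; mode gives (shape1−1)/(s−2) = 0.19.
Substituting: 0.21s − 1 = 0.19(s−2) = 0.19s − 0.38, so 0.02s = 0.62 and s = 31.0000.
Then shape1 = 0.21×31.0000 = 6.510 and shape2 = s−shape1 = 24.490.

shape1 = 6.510, shape2 = 24.490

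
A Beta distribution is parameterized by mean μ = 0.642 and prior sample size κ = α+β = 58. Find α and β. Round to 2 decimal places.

α = 37.24, β = 20.76

α = μκ = 0.642×58 = 37.24 and β = (1−μ)κ = 0.358×58 = 20.76.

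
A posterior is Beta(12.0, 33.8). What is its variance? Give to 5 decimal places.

0.00413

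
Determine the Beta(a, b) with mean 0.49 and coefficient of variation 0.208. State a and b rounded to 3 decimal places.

σ = CV·μ = 0.208×0.49 = 0.10192, so σ² = 0.010388.
s+1 = μ(1−μ)/σ² = 0.2499/0.010388 = 24.0573, so s = a+b = 23.0573.
a = μs = 11.298, b = (1−μ)s = 11.759.

a = 11.298, b = 11.759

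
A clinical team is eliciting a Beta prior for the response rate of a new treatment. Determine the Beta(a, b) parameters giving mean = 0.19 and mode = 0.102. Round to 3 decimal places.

a = 1.719, b = 7.327

With s = a+b: μ = a/s and mode = (a−1)/(s−2). Eliminating a = μs,
μs − 1 = m(s−2) ⇒ s(μ−m) = 1−2m ⇒ s = 0.796/0.088 = 9.0455.
So a = μs = 1.719, b = (1−μ)s = 7.327.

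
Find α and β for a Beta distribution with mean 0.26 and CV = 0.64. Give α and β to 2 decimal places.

α = 1.55, β = 4.40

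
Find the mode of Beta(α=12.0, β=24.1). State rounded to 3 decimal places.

0.323

The density x^(α−1)(1−x)^(β−1) is maximised at (α−1)/(α+β−2) = 11.0/34.1 = 0.323.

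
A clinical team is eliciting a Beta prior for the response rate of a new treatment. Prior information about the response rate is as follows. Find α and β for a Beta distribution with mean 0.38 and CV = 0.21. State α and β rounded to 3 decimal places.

α = 13.679, β = 22.318

Var = (CV·μ)² = (0.21×0.38)² = 0.006368.
α+β = μ(1−μ)/Var − 1 = 0.2356/0.006368 − 1 = 35.9973.
Thus α = 0.38·35.9973 = 13.679 and β = 0.62·35.9973 = 22.318.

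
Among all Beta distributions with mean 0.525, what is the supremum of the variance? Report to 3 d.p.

0.249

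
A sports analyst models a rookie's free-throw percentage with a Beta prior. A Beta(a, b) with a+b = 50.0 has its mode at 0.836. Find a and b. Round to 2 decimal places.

For a,b>1 the mode is (a−1)/(a+b−2), so a = mode·(κ−2)+1 = 0.836×48.0+1 = 41.13.
And b = (1−mode)·(κ−2)+1 = 0.164×48.0+1 = 8.87.

a = 41.13, b = 8.87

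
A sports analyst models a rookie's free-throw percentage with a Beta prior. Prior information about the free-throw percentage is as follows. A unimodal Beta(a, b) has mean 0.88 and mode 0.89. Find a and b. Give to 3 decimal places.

a = 68.640, b = 9.360

With s = a+b: μ = a/s and mode = (a−1)/(s−2). Eliminating a = μs,
μs − 1 = m(s−2) ⇒ s(μ−m) = 1−2m ⇒ s = -0.78/-0.01 = 78.0000.
So a = μs = 68.640, b = (1−μ)s = 9.360.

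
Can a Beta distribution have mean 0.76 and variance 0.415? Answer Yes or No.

For any Beta, Var(X) < E[X]·(1−E[X]).
Here μ(1−μ) = 0.76×0.24 = 0.1824, and 0.415 ≥ 0.1824.

No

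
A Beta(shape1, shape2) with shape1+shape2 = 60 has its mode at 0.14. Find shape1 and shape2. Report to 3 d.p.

shape1 = 9.120, shape2 = 50.880

Since the density peak of Beta(shape1,shape2) is at (shape1−1)/(shape1+shape2−2),
shape1 = 1 + 0.14(60−2) = 9.120 and shape2 = 60 − 9.120 = 50.880.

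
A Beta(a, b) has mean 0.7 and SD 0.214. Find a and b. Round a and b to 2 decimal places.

a = 2.51, b = 1.08

σ² = 0.214² = 0.045796.
With s = a+b, Var = μ(1−μ)/(s+1), so s+1 = (0.7×0.3)/0.045796 = 4.5856 and s = 3.5856.
a = μs = 2.51, b = (1−μ)s = 1.08.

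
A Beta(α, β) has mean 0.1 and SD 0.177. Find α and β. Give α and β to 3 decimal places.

α = 0.187, β = 1.685

σ² = 0.177² = 0.031329.
With s = α+β, Var = μ(1−μ)/(s+1), so s+1 = (0.1×0.9)/0.031329 = 2.8727 and s = 1.8727.
α = μs = 0.187, β = (1−μ)s = 1.685.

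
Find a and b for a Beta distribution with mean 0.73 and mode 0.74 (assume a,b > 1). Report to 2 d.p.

a = 35.04, b = 12.96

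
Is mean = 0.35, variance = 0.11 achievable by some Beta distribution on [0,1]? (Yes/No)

A Beta with mean μ has variance μ(1−μ)/(α+β+1) < μ(1−μ).
Here μ(1−μ) = 0.35×0.65 = 0.2275, and 0.11 < 0.2275.

Yes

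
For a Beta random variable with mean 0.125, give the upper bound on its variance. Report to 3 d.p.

0.109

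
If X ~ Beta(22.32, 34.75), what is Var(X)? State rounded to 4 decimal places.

α+β = 57.07 and αβ = 775.6200, so Var = αβ/[(α+β)²(α+β+1)] = 775.6200/189133.113143 = 0.0041.

0.0041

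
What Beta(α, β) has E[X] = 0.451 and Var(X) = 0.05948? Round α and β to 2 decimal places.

Write ν = α+β; then α = μν and Var = μ(1−μ)/(ν+1).
ν = μ(1−μ)/Var − 1 = 0.247599/0.05948 − 1 = 3.1627.
α = 0.451·3.1627 = 1.43, β = 0.549·3.1627 = 1.74.

α = 1.43, β = 1.74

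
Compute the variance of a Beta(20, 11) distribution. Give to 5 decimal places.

Var = αβ/[(α+β)²(α+β+1)] = (20×11)/(31²×32) = 220/30752 = 0.00715.

0.00715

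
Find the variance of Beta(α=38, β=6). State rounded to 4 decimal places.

0.0026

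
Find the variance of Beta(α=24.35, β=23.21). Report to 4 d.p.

Var = αβ/[(α+β)²(α+β+1)] = (24.35×23.21)/(47.56²×48.56) = 565.1635/109840.466816 = 0.0051.

0.0051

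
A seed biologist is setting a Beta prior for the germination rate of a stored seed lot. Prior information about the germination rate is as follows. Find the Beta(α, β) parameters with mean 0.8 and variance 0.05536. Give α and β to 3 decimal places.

α = 1.512, β = 0.378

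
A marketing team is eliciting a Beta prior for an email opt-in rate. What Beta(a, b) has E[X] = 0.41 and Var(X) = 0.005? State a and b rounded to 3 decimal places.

a = 19.426, b = 27.954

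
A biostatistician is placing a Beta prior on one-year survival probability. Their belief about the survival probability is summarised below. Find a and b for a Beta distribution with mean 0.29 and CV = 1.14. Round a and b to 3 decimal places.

a = 0.256, b = 0.628

σ = CV·μ = 1.14×0.29 = 0.33060, so σ² = 0.109296.
s+1 = μ(1−μ)/σ² = 0.2059/0.109296 = 1.8839, so s = a+b = 0.8839.
a = μs = 0.256, b = (1−μ)s = 0.628.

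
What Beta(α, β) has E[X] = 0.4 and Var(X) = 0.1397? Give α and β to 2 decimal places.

Let s = α+β. The Beta variance is μ(1−μ)/(s+1).
So s+1 = μ(1−μ)/σ² = (0.4×0.6)/0.1397 = 0.24/0.1397 = 1.7180, giving s = 0.7180.
Then α = μs = 0.4×0.7180 = 0.29 and β = (1−μ)s = 0.6×0.7180 = 0.43.

α = 0.29, β = 0.43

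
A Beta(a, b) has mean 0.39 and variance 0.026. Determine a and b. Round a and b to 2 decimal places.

Let s = a+b. The Beta variance is μ(1−μ)/(s+1).
So s+1 = μ(1−μ)/σ² = (0.39×0.61)/0.026 = 0.2379/0.026 = 9.1500, giving s = 8.1500.
Then a = μs = 0.39×8.1500 = 3.18 and b = (1−μ)s = 0.61×8.1500 = 4.97.

a = 3.18, b = 4.97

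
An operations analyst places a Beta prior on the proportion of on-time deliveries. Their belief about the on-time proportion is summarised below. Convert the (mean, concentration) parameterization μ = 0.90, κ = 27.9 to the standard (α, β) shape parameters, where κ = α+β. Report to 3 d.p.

α = 25.110, β = 2.790

Split κ in proportion μ : (1−μ): α = 0.90·27.9 = 25.110, β = 27.9 − 25.110 = 2.790.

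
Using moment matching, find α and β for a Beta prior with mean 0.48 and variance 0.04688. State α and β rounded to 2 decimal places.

α = 2.08, β = 2.25

By moment matching, α+β = μ(1−μ)/σ² − 1 = (0.48·0.52)/0.04688 − 1 = 5.3242 − 1 = 4.3242.
Since α/(α+β) = μ, α = 0.48·4.3242 = 2.08 and β = 0.52·4.3242 = 2.25.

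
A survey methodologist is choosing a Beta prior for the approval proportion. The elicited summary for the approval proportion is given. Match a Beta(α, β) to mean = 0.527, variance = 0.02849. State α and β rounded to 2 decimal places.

α = 4.08, β = 3.67

By moment matching, α+β = μ(1−μ)/σ² − 1 = (0.527·0.473)/0.02849 − 1 = 8.7494 − 1 = 7.7494.
Since α/(α+β) = μ, α = 0.527·7.7494 = 4.08 and β = 0.473·7.7494 = 3.67.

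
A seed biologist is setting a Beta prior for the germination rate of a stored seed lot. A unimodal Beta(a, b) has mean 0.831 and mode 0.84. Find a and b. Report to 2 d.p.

a = 62.79, b = 12.77

With s = a+b: μ = a/s and mode = (a−1)/(s−2). Eliminating a = μs,
μs − 1 = m(s−2) ⇒ s(μ−m) = 1−2m ⇒ s = -0.68/-0.009 = 75.5556.
So a = μs = 62.79, b = (1−μ)s = 12.77.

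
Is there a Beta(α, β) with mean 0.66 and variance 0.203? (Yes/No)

Yes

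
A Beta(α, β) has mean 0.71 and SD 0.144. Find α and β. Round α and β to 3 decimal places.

σ² = 0.144² = 0.020736.
With s = α+β, Var = μ(1−μ)/(s+1), so s+1 = (0.71×0.29)/0.020736 = 9.9296 and s = 8.9296.
α = μs = 6.340, β = (1−μ)s = 2.590.

α = 6.340, β = 2.590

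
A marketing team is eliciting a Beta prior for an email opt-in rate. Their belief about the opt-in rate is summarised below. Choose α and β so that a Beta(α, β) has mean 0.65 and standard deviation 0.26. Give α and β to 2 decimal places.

α = 1.54, β = 0.83

σ² = 0.26² = 0.0676.
With s = α+β, Var = μ(1−μ)/(s+1), so s+1 = (0.65×0.35)/0.0676 = 3.3654 and s = 2.3654.
α = μs = 1.54, β = (1−μ)s = 0.83.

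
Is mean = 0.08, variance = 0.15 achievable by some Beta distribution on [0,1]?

For any Beta, Var(X) < E[X]·(1−E[X]).
Here μ(1−μ) = 0.08×0.92 = 0.0736, and 0.15 ≥ 0.0736.

No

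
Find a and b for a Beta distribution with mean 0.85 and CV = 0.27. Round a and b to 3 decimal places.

a = 1.208, b = 0.213

σ = CV·μ = 0.27×0.85 = 0.22950, so σ² = 0.052670.
s+1 = μ(1−μ)/σ² = 0.1275/0.052670 = 2.4207, so s = a+b = 1.4207.
a = μs = 1.208, b = (1−μ)s = 0.213.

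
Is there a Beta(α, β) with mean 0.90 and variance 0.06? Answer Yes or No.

Yes

The Beta variance bound is σ² < μ(1−μ).
Here μ(1−μ) = 0.90×0.10 = 0.0900, and 0.06 < 0.0900.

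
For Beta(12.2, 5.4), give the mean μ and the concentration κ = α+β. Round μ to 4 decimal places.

κ = α+β = 12.2+5.4 = 17.6; μ = α/κ = 12.2/17.6 = 0.6932.

μ = 0.6932, κ = 17.6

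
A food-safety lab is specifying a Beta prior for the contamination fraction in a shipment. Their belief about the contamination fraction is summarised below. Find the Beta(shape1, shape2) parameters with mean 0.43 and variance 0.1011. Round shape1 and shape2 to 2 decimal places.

shape1 = 0.61, shape2 = 0.81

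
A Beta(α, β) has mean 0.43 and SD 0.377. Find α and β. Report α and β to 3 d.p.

α = 0.312, β = 0.413

First σ² = 0.142129. Setting α = μn, β = (1−μ)n with n = α+β,
μ(1−μ)/(n+1) = 0.142129 ⇒ n+1 = 0.2451/0.142129 = 1.7245 ⇒ n = 0.7245.
Hence α = 0.43×0.7245 = 0.312, β = 0.57×0.7245 = 0.413.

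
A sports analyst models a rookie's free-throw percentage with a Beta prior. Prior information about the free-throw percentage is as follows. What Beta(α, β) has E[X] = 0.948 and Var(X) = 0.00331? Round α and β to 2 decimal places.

Write ν = α+β; then α = μν and Var = μ(1−μ)/(ν+1).
ν = μ(1−μ)/Var − 1 = 0.049296/0.00331 − 1 = 13.8931.
α = 0.948·13.8931 = 13.17, β = 0.052·13.8931 = 0.72.

α = 13.17, β = 0.72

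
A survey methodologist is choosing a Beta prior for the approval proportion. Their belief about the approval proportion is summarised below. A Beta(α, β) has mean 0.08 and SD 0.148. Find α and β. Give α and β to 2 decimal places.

σ² = 0.148² = 0.021904.
With s = α+β, Var = μ(1−μ)/(s+1), so s+1 = (0.08×0.92)/0.021904 = 3.3601 and s = 2.3601.
α = μs = 0.19, β = (1−μ)s = 2.17.

α = 0.19, β = 2.17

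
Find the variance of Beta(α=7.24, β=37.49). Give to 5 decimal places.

μ = 7.24/44.73 = 0.161860; Var = μ(1−μ)/(α+β+1) = 0.1356614/45.73 = 0.00297.

0.00297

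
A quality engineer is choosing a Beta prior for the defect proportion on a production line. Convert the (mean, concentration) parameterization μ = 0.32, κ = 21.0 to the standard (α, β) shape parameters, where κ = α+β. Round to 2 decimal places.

Split κ in proportion μ : (1−μ): α = 0.32·21.0 = 6.72, β = 21.0 − 6.72 = 14.28.

α = 6.72, β = 14.28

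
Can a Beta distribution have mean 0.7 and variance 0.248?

No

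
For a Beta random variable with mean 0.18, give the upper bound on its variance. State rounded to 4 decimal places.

0.1476

Var = μ(1−μ)/(α+β+1), which approaches μ(1−μ) as α+β → 0.
So the supremum is μ(1−μ) = 0.18×0.82 = 0.1476.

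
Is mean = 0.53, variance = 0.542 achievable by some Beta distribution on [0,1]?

No

The Beta variance bound is σ² < μ(1−μ).
Here μ(1−μ) = 0.53×0.47 = 0.2491, and 0.542 ≥ 0.2491.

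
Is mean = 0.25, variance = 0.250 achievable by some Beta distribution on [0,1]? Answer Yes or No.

No

For any Beta, Var(X) < E[X]·(1−E[X]).
Here μ(1−μ) = 0.25×0.75 = 0.1875, and 0.250 ≥ 0.1875.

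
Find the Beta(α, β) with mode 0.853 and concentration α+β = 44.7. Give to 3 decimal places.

For α,β>1 the mode is (α−1)/(α+β−2), so α = mode·(κ−2)+1 = 0.853×42.7+1 = 37.423.
And β = (1−mode)·(κ−2)+1 = 0.147×42.7+1 = 7.277.

α = 37.423, β = 7.277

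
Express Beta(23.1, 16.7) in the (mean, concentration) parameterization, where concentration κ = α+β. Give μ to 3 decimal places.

μ = 0.580, κ = 39.8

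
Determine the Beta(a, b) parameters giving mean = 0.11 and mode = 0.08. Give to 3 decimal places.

Let s = a+b. Mean gives a = μs = 0.11s; mode gives (a−1)/(s−2) = 0.08.
Substituting: 0.11s − 1 = 0.08(s−2) = 0.08s − 0.16, so 0.03s = 0.84 and s = 28.0000.
Then a = 0.11×28.0000 = 3.080 and b = s−a = 24.920.

a = 3.080, b = 24.920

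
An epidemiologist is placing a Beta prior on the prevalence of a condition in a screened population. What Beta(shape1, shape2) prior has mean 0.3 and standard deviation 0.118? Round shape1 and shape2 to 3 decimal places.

Variance = 0.118² = 0.013924. The moment-matching identity shape1+shape2 = μ(1−μ)/Var − 1 gives
shape1+shape2 = 0.21/0.013924 − 1 = 14.0819, so shape1 = μ·14.0819 = 4.225 and shape2 = (1−μ)·14.0819 = 9.857.

shape1 = 4.225, shape2 = 9.857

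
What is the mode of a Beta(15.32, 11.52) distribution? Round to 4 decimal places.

0.5765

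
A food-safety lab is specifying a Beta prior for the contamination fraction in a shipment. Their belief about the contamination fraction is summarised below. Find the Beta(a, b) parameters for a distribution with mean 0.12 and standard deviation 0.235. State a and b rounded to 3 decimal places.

a = 0.109, b = 0.803

σ² = 0.235² = 0.055225.
With s = a+b, Var = μ(1−μ)/(s+1), so s+1 = (0.12×0.88)/0.055225 = 1.9122 and s = 0.9122.
a = μs = 0.109, b = (1−μ)s = 0.803.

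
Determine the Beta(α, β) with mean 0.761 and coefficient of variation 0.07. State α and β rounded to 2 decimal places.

α = 48.01, β = 15.08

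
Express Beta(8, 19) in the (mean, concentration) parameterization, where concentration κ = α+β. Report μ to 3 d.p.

κ = α+β = 8+19 = 27; μ = α/κ = 8/27 = 0.296.

μ = 0.296, κ = 27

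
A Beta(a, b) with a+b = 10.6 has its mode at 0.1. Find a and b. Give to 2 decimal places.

a = 1.86, b = 8.74

Since the density peak of Beta(a,b) is at (a−1)/(a+b−2),
a = 1 + 0.1(10.6−2) = 1.86 and b = 10.6 − 1.86 = 8.74.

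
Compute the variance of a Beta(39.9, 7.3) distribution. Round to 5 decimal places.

μ = 39.9/47.2 = 0.845339; Var = μ(1−μ)/(α+β+1) = 0.1307410/48.2 = 0.00271.

0.00271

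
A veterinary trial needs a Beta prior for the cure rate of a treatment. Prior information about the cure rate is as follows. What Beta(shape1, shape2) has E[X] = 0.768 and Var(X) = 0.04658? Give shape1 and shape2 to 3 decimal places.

shape1 = 2.170, shape2 = 0.655

Write ν = shape1+shape2; then shape1 = μν and Var = μ(1−μ)/(ν+1).
ν = μ(1−μ)/Var − 1 = 0.178176/0.04658 − 1 = 2.8252.
shape1 = 0.768·2.8252 = 2.170, shape2 = 0.232·2.8252 = 0.655.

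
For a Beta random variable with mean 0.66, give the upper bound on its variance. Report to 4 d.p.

0.2244

Var = μ(1−μ)/(α+β+1), which approaches μ(1−μ) as α+β → 0.
So the supremum is μ(1−μ) = 0.66×0.34 = 0.2244.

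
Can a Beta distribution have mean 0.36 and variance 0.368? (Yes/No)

No

The Beta variance bound is σ² < μ(1−μ).
Here μ(1−μ) = 0.36×0.64 = 0.2304, and 0.368 ≥ 0.2304.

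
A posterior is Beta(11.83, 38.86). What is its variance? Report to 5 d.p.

μ = 11.83/50.69 = 0.233379; Var = μ(1−μ)/(α+β+1) = 0.1789134/51.69 = 0.00346.

0.00346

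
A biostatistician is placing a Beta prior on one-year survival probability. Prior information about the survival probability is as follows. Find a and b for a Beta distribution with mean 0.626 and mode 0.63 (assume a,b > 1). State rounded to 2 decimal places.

a = 40.69, b = 24.31

Let s = a+b. Mean gives a = μs = 0.626s; mode gives (a−1)/(s−2) = 0.63.
Substituting: 0.626s − 1 = 0.63(s−2) = 0.63s − 1.26, so -0.004s = -0.26 and s = 65.0000.
Then a = 0.626×65.0000 = 40.69 and b = s−a = 24.31.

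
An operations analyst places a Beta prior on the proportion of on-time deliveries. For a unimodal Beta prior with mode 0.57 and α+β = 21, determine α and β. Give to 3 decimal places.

For α,β>1 the mode is (α−1)/(α+β−2), so α = mode·(κ−2)+1 = 0.57×19+1 = 11.830.
And β = (1−mode)·(κ−2)+1 = 0.43×19+1 = 9.170.

α = 11.830, β = 9.170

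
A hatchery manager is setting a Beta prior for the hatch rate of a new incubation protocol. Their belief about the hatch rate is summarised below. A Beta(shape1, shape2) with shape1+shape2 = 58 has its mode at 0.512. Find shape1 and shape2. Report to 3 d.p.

Since the density peak of Beta(shape1,shape2) is at (shape1−1)/(shape1+shape2−2),
shape1 = 1 + 0.512(58−2) = 29.672 and shape2 = 58 − 29.672 = 28.328.

shape1 = 29.672, shape2 = 28.328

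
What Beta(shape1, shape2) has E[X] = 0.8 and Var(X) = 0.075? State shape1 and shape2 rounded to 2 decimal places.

By moment matching, shape1+shape2 = μ(1−μ)/σ² − 1 = (0.8·0.2)/0.075 − 1 = 2.1333 − 1 = 1.1333.
Since shape1/(shape1+shape2) = μ, shape1 = 0.8·1.1333 = 0.91 and shape2 = 0.2·1.1333 = 0.23.

shape1 = 0.91, shape2 = 0.23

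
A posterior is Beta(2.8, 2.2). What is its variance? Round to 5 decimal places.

α+β = 5.0 and αβ = 6.16, so Var = αβ/[(α+β)²(α+β+1)] = 6.16/150.000 = 0.04107.

0.04107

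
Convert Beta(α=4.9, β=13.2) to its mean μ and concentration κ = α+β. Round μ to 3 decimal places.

μ = 0.271, κ = 18.1

κ = α+β = 4.9+13.2 = 18.1; μ = α/κ = 4.9/18.1 = 0.271.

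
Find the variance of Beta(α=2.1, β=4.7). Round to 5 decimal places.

μ = 2.1/6.8 = 0.308824; Var = μ(1−μ)/(α+β+1) = 0.2134516/7.8 = 0.02737.

0.02737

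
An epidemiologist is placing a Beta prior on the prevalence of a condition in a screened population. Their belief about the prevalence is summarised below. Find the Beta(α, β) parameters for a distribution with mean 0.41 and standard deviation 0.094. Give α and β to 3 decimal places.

α = 10.814, β = 15.562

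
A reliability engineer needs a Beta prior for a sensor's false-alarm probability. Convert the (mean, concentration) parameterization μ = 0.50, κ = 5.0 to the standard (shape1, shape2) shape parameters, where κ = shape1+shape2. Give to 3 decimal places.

shape1 = 2.500, shape2 = 2.500

Split κ in proportion μ : (1−μ): shape1 = 0.50·5.0 = 2.500, shape2 = 5.0 − 2.500 = 2.500.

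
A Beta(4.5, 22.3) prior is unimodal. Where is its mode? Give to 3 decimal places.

The density x^(α−1)(1−x)^(β−1) is maximised at (α−1)/(α+β−2) = 3.5/24.8 = 0.141.

0.141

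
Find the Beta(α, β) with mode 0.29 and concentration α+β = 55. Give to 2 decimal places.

α = 16.37, β = 38.63

Since the density peak of Beta(α,β) is at (α−1)/(α+β−2),
α = 1 + 0.29(55−2) = 16.37 and β = 55 − 16.37 = 38.63.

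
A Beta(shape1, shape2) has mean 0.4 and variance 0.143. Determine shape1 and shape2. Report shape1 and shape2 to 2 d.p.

Let s = shape1+shape2. The Beta variance is μ(1−μ)/(s+1).
So s+1 = μ(1−μ)/σ² = (0.4×0.6)/0.143 = 0.24/0.143 = 1.6783, giving s = 0.6783.
Then shape1 = μs = 0.4×0.6783 = 0.27 and shape2 = (1−μ)s = 0.6×0.6783 = 0.41.

shape1 = 0.27, shape2 = 0.41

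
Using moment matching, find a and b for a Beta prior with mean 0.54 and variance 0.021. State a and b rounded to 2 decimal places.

By moment matching, a+b = μ(1−μ)/σ² − 1 = (0.54·0.46)/0.021 − 1 = 11.8286 − 1 = 10.8286.
Since a/(a+b) = μ, a = 0.54·10.8286 = 5.85 and b = 0.46·10.8286 = 4.98.

a = 5.85, b = 4.98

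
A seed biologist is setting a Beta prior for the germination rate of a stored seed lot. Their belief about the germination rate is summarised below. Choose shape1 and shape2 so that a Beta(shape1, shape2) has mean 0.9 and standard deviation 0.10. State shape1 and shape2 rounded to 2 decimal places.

σ² = 0.10² = 0.0100.
With s = shape1+shape2, Var = μ(1−μ)/(s+1), so s+1 = (0.9×0.1)/0.0100 = 9.0000 and s = 8.0000.
shape1 = μs = 7.20, shape2 = (1−μ)s = 0.80.

shape1 = 7.20, shape2 = 0.80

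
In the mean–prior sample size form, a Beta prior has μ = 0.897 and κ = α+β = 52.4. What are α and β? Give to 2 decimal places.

α = 47.00, β = 5.40

α = μκ = 0.897×52.4 = 47.00 and β = (1−μ)κ = 0.103×52.4 = 5.40.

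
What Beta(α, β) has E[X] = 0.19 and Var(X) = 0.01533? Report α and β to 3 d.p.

α = 1.717, β = 7.322

By moment matching, α+β = μ(1−μ)/σ² − 1 = (0.19·0.81)/0.01533 − 1 = 10.0391 − 1 = 9.0391.
Since α/(α+β) = μ, α = 0.19·9.0391 = 1.717 and β = 0.81·9.0391 = 7.322.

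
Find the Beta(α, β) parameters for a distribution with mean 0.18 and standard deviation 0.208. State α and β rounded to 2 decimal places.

σ² = 0.208² = 0.043264.
With s = α+β, Var = μ(1−μ)/(s+1), so s+1 = (0.18×0.82)/0.043264 = 3.4116 and s = 2.4116.
α = μs = 0.43, β = (1−μ)s = 1.98.

α = 0.43, β = 1.98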